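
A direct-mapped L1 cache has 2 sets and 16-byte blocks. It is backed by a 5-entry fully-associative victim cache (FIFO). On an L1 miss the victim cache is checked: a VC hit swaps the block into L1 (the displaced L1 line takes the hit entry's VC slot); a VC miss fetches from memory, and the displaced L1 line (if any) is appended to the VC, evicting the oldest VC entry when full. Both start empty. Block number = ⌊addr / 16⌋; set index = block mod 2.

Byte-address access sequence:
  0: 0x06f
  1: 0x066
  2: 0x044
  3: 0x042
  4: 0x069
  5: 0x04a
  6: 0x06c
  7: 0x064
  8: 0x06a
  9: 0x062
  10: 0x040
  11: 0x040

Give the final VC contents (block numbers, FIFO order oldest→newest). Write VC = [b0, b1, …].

#0 0x6f→b6/s0 MISS; vc=[]
#1 0x66→b6/s0 L1-HIT; vc=[]
#2 0x44→b4/s0 MISS; vc=[6]
#3 0x42→b4/s0 L1-HIT; vc=[6]
#4 0x69→b6/s0 VC-HIT; vc=[4]
#5 0x4a→b4/s0 VC-HIT; vc=[6]
#6 0x6c→b6/s0 VC-HIT; vc=[4]
#7 0x64→b6/s0 L1-HIT; vc=[4]
#8 0x6a→b6/s0 L1-HIT; vc=[4]
#9 0x62→b6/s0 L1-HIT; vc=[4]
#10 0x40→b4/s0 VC-HIT; vc=[6]
#11 0x40→b4/s0 L1-HIT; vc=[6]

VC = [6]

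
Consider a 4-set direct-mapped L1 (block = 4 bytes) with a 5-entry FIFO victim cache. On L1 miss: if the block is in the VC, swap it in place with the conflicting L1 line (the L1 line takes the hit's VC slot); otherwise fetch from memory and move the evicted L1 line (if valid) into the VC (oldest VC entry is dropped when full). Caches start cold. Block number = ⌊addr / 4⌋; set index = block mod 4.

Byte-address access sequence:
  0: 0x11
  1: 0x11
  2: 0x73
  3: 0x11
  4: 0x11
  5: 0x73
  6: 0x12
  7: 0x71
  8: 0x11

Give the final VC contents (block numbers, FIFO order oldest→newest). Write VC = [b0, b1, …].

VC = [28]

  [0] addr=0x11 blk=4 s=0: MISS | VC []
  [1] addr=0x11 blk=4 s=0: L1-HIT | VC []
  [2] addr=0x73 blk=28 s=0: MISS | VC [4]
  [3] addr=0x11 blk=4 s=0: VC-HIT | VC [28]
  [4] addr=0x11 blk=4 s=0: L1-HIT | VC [28]
  [5] addr=0x73 blk=28 s=0: VC-HIT | VC [4]
  [6] addr=0x12 blk=4 s=0: VC-HIT | VC [28]
  [7] addr=0x71 blk=28 s=0: VC-HIT | VC [4]
  [8] addr=0x11 blk=4 s=0: VC-HIT | VC [28]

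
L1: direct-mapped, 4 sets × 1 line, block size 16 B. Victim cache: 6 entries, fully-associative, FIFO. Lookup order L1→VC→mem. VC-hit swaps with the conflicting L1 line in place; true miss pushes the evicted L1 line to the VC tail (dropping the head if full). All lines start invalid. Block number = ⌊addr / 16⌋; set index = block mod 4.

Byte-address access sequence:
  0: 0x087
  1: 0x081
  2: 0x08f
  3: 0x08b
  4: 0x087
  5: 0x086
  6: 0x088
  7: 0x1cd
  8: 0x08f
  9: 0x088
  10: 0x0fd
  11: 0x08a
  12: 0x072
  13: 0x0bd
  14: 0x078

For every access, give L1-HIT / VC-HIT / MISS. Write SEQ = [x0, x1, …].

#0 0x87→b8/s0 MISS; vc=[]
#1 0x81→b8/s0 L1-HIT; vc=[]
#2 0x8f→b8/s0 L1-HIT; vc=[]
#3 0x8b→b8/s0 L1-HIT; vc=[]
#4 0x87→b8/s0 L1-HIT; vc=[]
#5 0x86→b8/s0 L1-HIT; vc=[]
#6 0x88→b8/s0 L1-HIT; vc=[]
#7 0x1cd→b28/s0 MISS; vc=[8]
#8 0x8f→b8/s0 VC-HIT; vc=[28]
#9 0x88→b8/s0 L1-HIT; vc=[28]
#10 0xfd→b15/s3 MISS; vc=[28]
#11 0x8a→b8/s0 L1-HIT; vc=[28]
#12 0x72→b7/s3 MISS; vc=[28,15]
#13 0xbd→b11/s3 MISS; vc=[28,15,7]
#14 0x78→b7/s3 VC-HIT; vc=[28,15,11]

SEQ = [MISS, L1-HIT, L1-HIT, L1-HIT, L1-HIT, L1-HIT, L1-HIT, MISS, VC-HIT, L1-HIT, MISS, L1-HIT, MISS, MISS, VC-HIT]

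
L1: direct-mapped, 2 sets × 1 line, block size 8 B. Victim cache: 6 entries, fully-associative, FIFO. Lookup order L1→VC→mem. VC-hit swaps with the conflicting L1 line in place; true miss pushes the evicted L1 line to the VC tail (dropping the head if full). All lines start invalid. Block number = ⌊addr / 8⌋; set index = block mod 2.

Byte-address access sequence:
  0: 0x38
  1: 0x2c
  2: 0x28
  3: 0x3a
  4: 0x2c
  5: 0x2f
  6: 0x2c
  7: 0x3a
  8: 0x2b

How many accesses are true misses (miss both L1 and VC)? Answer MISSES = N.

MISSES = 2

0: 0x38 (blk 7, set 1) → MISS  vc=[]
1: 0x2c (blk 5, set 1) → MISS  vc=[7]
2: 0x28 (blk 5, set 1) → L1-HIT  vc=[7]
3: 0x3a (blk 7, set 1) → VC-HIT  vc=[5]
4: 0x2c (blk 5, set 1) → VC-HIT  vc=[7]
5: 0x2f (blk 5, set 1) → L1-HIT  vc=[7]
6: 0x2c (blk 5, set 1) → L1-HIT  vc=[7]
7: 0x3a (blk 7, set 1) → VC-HIT  vc=[5]
8: 0x2b (blk 5, set 1) → VC-HIT  vc=[7]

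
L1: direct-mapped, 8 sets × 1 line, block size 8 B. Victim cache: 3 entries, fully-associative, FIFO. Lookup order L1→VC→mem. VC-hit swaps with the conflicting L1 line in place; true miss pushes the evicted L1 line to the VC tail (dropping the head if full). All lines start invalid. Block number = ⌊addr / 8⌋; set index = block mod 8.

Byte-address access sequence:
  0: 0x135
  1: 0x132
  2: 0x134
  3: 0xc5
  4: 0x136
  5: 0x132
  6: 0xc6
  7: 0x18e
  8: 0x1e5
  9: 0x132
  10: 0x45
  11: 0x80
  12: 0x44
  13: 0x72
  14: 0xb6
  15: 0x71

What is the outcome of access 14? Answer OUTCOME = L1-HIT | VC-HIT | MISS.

OUTCOME = MISS

0: 0x135 (blk 38, set 6) → MISS  vc=[]
1: 0x132 (blk 38, set 6) → L1-HIT  vc=[]
2: 0x134 (blk 38, set 6) → L1-HIT  vc=[]
3: 0xc5 (blk 24, set 0) → MISS  vc=[]
4: 0x136 (blk 38, set 6) → L1-HIT  vc=[]
5: 0x132 (blk 38, set 6) → L1-HIT  vc=[]
6: 0xc6 (blk 24, set 0) → L1-HIT  vc=[]
7: 0x18e (blk 49, set 1) → MISS  vc=[]
8: 0x1e5 (blk 60, set 4) → MISS  vc=[]
9: 0x132 (blk 38, set 6) → L1-HIT  vc=[]
10: 0x45 (blk 8, set 0) → MISS  vc=[24]
11: 0x80 (blk 16, set 0) → MISS  vc=[24, 8]
12: 0x44 (blk 8, set 0) → VC-HIT  vc=[24, 16]
13: 0x72 (blk 14, set 6) → MISS  vc=[24, 16, 38]
14: 0xb6 (blk 22, set 6) → MISS  vc=[16, 38, 14]
15: 0x71 (blk 14, set 6) → VC-HIT  vc=[16, 38, 22]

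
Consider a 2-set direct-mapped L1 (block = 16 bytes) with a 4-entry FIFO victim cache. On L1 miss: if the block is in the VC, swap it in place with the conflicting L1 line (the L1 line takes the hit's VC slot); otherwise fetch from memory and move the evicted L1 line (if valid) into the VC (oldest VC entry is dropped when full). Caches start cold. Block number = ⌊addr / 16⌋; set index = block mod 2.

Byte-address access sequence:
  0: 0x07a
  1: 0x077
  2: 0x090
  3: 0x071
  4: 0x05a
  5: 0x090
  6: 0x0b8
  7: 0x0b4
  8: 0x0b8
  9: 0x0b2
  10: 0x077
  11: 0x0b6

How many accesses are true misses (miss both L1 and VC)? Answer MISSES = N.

MISSES = 4

  [0] addr=0x7a blk=7 s=1: MISS | VC []
  [1] addr=0x77 blk=7 s=1: L1-HIT | VC []
  [2] addr=0x90 blk=9 s=1: MISS | VC [7]
  [3] addr=0x71 blk=7 s=1: VC-HIT | VC [9]
  [4] addr=0x5a blk=5 s=1: MISS | VC [9, 7]
  [5] addr=0x90 blk=9 s=1: VC-HIT | VC [5, 7]
  [6] addr=0xb8 blk=11 s=1: MISS | VC [5, 7, 9]
  [7] addr=0xb4 blk=11 s=1: L1-HIT | VC [5, 7, 9]
  [8] addr=0xb8 blk=11 s=1: L1-HIT | VC [5, 7, 9]
  [9] addr=0xb2 blk=11 s=1: L1-HIT | VC [5, 7, 9]
  [10] addr=0x77 blk=7 s=1: VC-HIT | VC [5, 11, 9]
  [11] addr=0xb6 blk=11 s=1: VC-HIT | VC [5, 7, 9]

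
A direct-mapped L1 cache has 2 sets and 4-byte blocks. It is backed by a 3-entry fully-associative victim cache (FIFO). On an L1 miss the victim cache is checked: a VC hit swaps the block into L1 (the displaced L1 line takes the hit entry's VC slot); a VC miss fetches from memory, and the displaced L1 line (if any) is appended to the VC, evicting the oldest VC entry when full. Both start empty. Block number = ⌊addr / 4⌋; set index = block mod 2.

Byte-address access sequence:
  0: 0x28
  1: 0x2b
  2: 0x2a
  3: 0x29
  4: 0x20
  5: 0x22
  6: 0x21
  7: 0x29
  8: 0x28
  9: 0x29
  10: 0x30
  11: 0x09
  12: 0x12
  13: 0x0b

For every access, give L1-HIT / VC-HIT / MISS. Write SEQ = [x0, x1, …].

#0 0x28→b10/s0 MISS; vc=[]
#1 0x2b→b10/s0 L1-HIT; vc=[]
#2 0x2a→b10/s0 L1-HIT; vc=[]
#3 0x29→b10/s0 L1-HIT; vc=[]
#4 0x20→b8/s0 MISS; vc=[10]
#5 0x22→b8/s0 L1-HIT; vc=[10]
#6 0x21→b8/s0 L1-HIT; vc=[10]
#7 0x29→b10/s0 VC-HIT; vc=[8]
#8 0x28→b10/s0 L1-HIT; vc=[8]
#9 0x29→b10/s0 L1-HIT; vc=[8]
#10 0x30→b12/s0 MISS; vc=[8,10]
#11 0x9→b2/s0 MISS; vc=[8,10,12]
#12 0x12→b4/s0 MISS; vc=[10,12,2]
#13 0xb→b2/s0 VC-HIT; vc=[10,12,4]

SEQ = [MISS, L1-HIT, L1-HIT, L1-HIT, MISS, L1-HIT, L1-HIT, VC-HIT, L1-HIT, L1-HIT, MISS, MISS, MISS, VC-HIT]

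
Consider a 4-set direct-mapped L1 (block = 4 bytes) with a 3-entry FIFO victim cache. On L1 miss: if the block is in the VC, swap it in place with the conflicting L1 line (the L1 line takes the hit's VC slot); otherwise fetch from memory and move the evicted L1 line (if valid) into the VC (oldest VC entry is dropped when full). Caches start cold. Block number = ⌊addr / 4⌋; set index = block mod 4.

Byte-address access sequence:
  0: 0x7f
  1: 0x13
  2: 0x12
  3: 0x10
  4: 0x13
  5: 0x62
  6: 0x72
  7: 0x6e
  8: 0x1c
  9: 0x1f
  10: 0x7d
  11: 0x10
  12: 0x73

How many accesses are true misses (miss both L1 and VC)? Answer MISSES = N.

  [0] addr=0x7f blk=31 s=3: MISS | VC []
  [1] addr=0x13 blk=4 s=0: MISS | VC []
  [2] addr=0x12 blk=4 s=0: L1-HIT | VC []
  [3] addr=0x10 blk=4 s=0: L1-HIT | VC []
  [4] addr=0x13 blk=4 s=0: L1-HIT | VC []
  [5] addr=0x62 blk=24 s=0: MISS | VC [4]
  [6] addr=0x72 blk=28 s=0: MISS | VC [4, 24]
  [7] addr=0x6e blk=27 s=3: MISS | VC [4, 24, 31]
  [8] addr=0x1c blk=7 s=3: MISS | VC [24, 31, 27]
  [9] addr=0x1f blk=7 s=3: L1-HIT | VC [24, 31, 27]
  [10] addr=0x7d blk=31 s=3: VC-HIT | VC [24, 7, 27]
  [11] addr=0x10 blk=4 s=0: MISS | VC [7, 27, 28]
  [12] addr=0x73 blk=28 s=0: VC-HIT | VC [7, 27, 4]

MISSES = 7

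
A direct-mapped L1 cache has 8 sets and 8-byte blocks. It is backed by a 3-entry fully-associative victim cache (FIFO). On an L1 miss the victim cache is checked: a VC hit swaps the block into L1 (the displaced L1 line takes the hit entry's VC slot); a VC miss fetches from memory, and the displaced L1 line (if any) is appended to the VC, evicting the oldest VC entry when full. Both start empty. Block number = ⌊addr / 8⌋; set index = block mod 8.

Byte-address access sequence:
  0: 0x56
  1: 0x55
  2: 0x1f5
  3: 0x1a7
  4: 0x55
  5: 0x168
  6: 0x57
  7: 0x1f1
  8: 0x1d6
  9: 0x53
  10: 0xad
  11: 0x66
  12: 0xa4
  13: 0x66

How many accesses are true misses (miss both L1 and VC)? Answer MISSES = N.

0: 0x56 (blk 10, set 2) → MISS  vc=[]
1: 0x55 (blk 10, set 2) → L1-HIT  vc=[]
2: 0x1f5 (blk 62, set 6) → MISS  vc=[]
3: 0x1a7 (blk 52, set 4) → MISS  vc=[]
4: 0x55 (blk 10, set 2) → L1-HIT  vc=[]
5: 0x168 (blk 45, set 5) → MISS  vc=[]
6: 0x57 (blk 10, set 2) → L1-HIT  vc=[]
7: 0x1f1 (blk 62, set 6) → L1-HIT  vc=[]
8: 0x1d6 (blk 58, set 2) → MISS  vc=[10]
9: 0x53 (blk 10, set 2) → VC-HIT  vc=[58]
10: 0xad (blk 21, set 5) → MISS  vc=[58, 45]
11: 0x66 (blk 12, set 4) → MISS  vc=[58, 45, 52]
12: 0xa4 (blk 20, set 4) → MISS  vc=[45, 52, 12]
13: 0x66 (blk 12, set 4) → VC-HIT  vc=[45, 52, 20]

MISSES = 8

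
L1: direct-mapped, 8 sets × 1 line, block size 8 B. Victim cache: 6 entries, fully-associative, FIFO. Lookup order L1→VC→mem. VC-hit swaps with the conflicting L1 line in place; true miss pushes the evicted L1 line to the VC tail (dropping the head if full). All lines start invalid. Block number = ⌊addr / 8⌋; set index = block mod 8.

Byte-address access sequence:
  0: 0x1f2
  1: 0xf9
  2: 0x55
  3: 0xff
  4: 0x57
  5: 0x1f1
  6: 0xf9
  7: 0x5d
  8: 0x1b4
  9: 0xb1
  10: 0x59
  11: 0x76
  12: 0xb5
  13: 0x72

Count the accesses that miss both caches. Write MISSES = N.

MISSES = 7

0: 0x1f2 (blk 62, set 6) → MISS  vc=[]
1: 0xf9 (blk 31, set 7) → MISS  vc=[]
2: 0x55 (blk 10, set 2) → MISS  vc=[]
3: 0xff (blk 31, set 7) → L1-HIT  vc=[]
4: 0x57 (blk 10, set 2) → L1-HIT  vc=[]
5: 0x1f1 (blk 62, set 6) → L1-HIT  vc=[]
6: 0xf9 (blk 31, set 7) → L1-HIT  vc=[]
7: 0x5d (blk 11, set 3) → MISS  vc=[]
8: 0x1b4 (blk 54, set 6) → MISS  vc=[62]
9: 0xb1 (blk 22, set 6) → MISS  vc=[62, 54]
10: 0x59 (blk 11, set 3) → L1-HIT  vc=[62, 54]
11: 0x76 (blk 14, set 6) → MISS  vc=[62, 54, 22]
12: 0xb5 (blk 22, set 6) → VC-HIT  vc=[62, 54, 14]
13: 0x72 (blk 14, set 6) → VC-HIT  vc=[62, 54, 22]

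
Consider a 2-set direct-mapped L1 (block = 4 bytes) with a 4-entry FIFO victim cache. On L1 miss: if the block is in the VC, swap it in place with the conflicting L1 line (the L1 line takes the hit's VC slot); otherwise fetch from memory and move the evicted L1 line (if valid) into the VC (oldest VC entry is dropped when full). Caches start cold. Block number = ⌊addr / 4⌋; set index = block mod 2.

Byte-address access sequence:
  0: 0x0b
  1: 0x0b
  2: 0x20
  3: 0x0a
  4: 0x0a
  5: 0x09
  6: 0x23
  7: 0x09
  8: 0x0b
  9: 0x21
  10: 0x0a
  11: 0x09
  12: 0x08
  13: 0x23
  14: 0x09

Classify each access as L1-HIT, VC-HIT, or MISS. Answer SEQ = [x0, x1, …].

SEQ = [MISS, L1-HIT, MISS, VC-HIT, L1-HIT, L1-HIT, VC-HIT, VC-HIT, L1-HIT, VC-HIT, VC-HIT, L1-HIT, L1-HIT, VC-HIT, VC-HIT]

0: 0xb (blk 2, set 0) → MISS  vc=[]
1: 0xb (blk 2, set 0) → L1-HIT  vc=[]
2: 0x20 (blk 8, set 0) → MISS  vc=[2]
3: 0xa (blk 2, set 0) → VC-HIT  vc=[8]
4: 0xa (blk 2, set 0) → L1-HIT  vc=[8]
5: 0x9 (blk 2, set 0) → L1-HIT  vc=[8]
6: 0x23 (blk 8, set 0) → VC-HIT  vc=[2]
7: 0x9 (blk 2, set 0) → VC-HIT  vc=[8]
8: 0xb (blk 2, set 0) → L1-HIT  vc=[8]
9: 0x21 (blk 8, set 0) → VC-HIT  vc=[2]
10: 0xa (blk 2, set 0) → VC-HIT  vc=[8]
11: 0x9 (blk 2, set 0) → L1-HIT  vc=[8]
12: 0x8 (blk 2, set 0) → L1-HIT  vc=[8]
13: 0x23 (blk 8, set 0) → VC-HIT  vc=[2]
14: 0x9 (blk 2, set 0) → VC-HIT  vc=[8]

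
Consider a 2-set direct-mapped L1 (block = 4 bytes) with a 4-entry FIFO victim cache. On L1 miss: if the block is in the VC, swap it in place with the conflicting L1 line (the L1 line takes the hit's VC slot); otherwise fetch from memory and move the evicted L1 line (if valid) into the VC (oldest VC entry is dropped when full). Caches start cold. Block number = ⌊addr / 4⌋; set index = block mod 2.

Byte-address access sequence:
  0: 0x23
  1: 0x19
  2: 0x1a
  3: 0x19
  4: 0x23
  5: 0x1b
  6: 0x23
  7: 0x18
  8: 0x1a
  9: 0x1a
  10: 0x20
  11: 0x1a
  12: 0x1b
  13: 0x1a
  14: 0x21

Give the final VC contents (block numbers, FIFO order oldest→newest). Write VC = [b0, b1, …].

0: 0x23 (blk 8, set 0) → MISS  vc=[]
1: 0x19 (blk 6, set 0) → MISS  vc=[8]
2: 0x1a (blk 6, set 0) → L1-HIT  vc=[8]
3: 0x19 (blk 6, set 0) → L1-HIT  vc=[8]
4: 0x23 (blk 8, set 0) → VC-HIT  vc=[6]
5: 0x1b (blk 6, set 0) → VC-HIT  vc=[8]
6: 0x23 (blk 8, set 0) → VC-HIT  vc=[6]
7: 0x18 (blk 6, set 0) → VC-HIT  vc=[8]
8: 0x1a (blk 6, set 0) → L1-HIT  vc=[8]
9: 0x1a (blk 6, set 0) → L1-HIT  vc=[8]
10: 0x20 (blk 8, set 0) → VC-HIT  vc=[6]
11: 0x1a (blk 6, set 0) → VC-HIT  vc=[8]
12: 0x1b (blk 6, set 0) → L1-HIT  vc=[8]
13: 0x1a (blk 6, set 0) → L1-HIT  vc=[8]
14: 0x21 (blk 8, set 0) → VC-HIT  vc=[6]

VC = [6]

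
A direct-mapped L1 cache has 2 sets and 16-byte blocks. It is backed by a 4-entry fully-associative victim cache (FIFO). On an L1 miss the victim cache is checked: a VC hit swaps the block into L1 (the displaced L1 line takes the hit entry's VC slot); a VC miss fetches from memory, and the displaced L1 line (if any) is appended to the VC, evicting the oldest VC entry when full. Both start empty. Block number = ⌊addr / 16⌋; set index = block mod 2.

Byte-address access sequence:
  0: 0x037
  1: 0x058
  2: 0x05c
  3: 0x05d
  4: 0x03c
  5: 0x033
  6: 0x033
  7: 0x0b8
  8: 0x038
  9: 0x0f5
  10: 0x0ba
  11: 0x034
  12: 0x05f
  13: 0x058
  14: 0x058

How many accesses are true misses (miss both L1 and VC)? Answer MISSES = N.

0: 0x37 (blk 3, set 1) → MISS  vc=[]
1: 0x58 (blk 5, set 1) → MISS  vc=[3]
2: 0x5c (blk 5, set 1) → L1-HIT  vc=[3]
3: 0x5d (blk 5, set 1) → L1-HIT  vc=[3]
4: 0x3c (blk 3, set 1) → VC-HIT  vc=[5]
5: 0x33 (blk 3, set 1) → L1-HIT  vc=[5]
6: 0x33 (blk 3, set 1) → L1-HIT  vc=[5]
7: 0xb8 (blk 11, set 1) → MISS  vc=[5, 3]
8: 0x38 (blk 3, set 1) → VC-HIT  vc=[5, 11]
9: 0xf5 (blk 15, set 1) → MISS  vc=[5, 11, 3]
10: 0xba (blk 11, set 1) → VC-HIT  vc=[5, 15, 3]
11: 0x34 (blk 3, set 1) → VC-HIT  vc=[5, 15, 11]
12: 0x5f (blk 5, set 1) → VC-HIT  vc=[3, 15, 11]
13: 0x58 (blk 5, set 1) → L1-HIT  vc=[3, 15, 11]
14: 0x58 (blk 5, set 1) → L1-HIT  vc=[3, 15, 11]

MISSES = 4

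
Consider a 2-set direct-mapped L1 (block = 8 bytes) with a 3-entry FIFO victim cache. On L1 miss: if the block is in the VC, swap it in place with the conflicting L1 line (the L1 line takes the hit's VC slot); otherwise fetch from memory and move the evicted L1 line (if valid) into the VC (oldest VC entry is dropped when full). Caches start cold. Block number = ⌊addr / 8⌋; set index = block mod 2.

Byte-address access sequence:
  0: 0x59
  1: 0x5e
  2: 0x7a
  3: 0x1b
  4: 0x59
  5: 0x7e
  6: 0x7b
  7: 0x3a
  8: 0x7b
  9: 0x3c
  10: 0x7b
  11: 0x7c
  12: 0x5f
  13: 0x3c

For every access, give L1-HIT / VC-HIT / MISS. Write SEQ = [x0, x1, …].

#0 0x59→b11/s1 MISS; vc=[]
#1 0x5e→b11/s1 L1-HIT; vc=[]
#2 0x7a→b15/s1 MISS; vc=[11]
#3 0x1b→b3/s1 MISS; vc=[11,15]
#4 0x59→b11/s1 VC-HIT; vc=[3,15]
#5 0x7e→b15/s1 VC-HIT; vc=[3,11]
#6 0x7b→b15/s1 L1-HIT; vc=[3,11]
#7 0x3a→b7/s1 MISS; vc=[3,11,15]
#8 0x7b→b15/s1 VC-HIT; vc=[3,11,7]
#9 0x3c→b7/s1 VC-HIT; vc=[3,11,15]
#10 0x7b→b15/s1 VC-HIT; vc=[3,11,7]
#11 0x7c→b15/s1 L1-HIT; vc=[3,11,7]
#12 0x5f→b11/s1 VC-HIT; vc=[3,15,7]
#13 0x3c→b7/s1 VC-HIT; vc=[3,15,11]

SEQ = [MISS, L1-HIT, MISS, MISS, VC-HIT, VC-HIT, L1-HIT, MISS, VC-HIT, VC-HIT, VC-HIT, L1-HIT, VC-HIT, VC-HIT]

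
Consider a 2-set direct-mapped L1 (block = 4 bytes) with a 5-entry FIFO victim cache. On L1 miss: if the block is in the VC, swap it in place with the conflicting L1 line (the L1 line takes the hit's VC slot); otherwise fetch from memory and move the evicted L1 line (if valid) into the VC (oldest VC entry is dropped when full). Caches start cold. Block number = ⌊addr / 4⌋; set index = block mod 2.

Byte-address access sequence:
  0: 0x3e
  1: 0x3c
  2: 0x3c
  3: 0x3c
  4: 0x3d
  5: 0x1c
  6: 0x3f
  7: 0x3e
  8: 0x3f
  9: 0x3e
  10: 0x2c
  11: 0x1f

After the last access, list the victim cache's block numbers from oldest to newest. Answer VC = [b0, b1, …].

0: 0x3e (blk 15, set 1) → MISS  vc=[]
1: 0x3c (blk 15, set 1) → L1-HIT  vc=[]
2: 0x3c (blk 15, set 1) → L1-HIT  vc=[]
3: 0x3c (blk 15, set 1) → L1-HIT  vc=[]
4: 0x3d (blk 15, set 1) → L1-HIT  vc=[]
5: 0x1c (blk 7, set 1) → MISS  vc=[15]
6: 0x3f (blk 15, set 1) → VC-HIT  vc=[7]
7: 0x3e (blk 15, set 1) → L1-HIT  vc=[7]
8: 0x3f (blk 15, set 1) → L1-HIT  vc=[7]
9: 0x3e (blk 15, set 1) → L1-HIT  vc=[7]
10: 0x2c (blk 11, set 1) → MISS  vc=[7, 15]
11: 0x1f (blk 7, set 1) → VC-HIT  vc=[11, 15]

VC = [11, 15]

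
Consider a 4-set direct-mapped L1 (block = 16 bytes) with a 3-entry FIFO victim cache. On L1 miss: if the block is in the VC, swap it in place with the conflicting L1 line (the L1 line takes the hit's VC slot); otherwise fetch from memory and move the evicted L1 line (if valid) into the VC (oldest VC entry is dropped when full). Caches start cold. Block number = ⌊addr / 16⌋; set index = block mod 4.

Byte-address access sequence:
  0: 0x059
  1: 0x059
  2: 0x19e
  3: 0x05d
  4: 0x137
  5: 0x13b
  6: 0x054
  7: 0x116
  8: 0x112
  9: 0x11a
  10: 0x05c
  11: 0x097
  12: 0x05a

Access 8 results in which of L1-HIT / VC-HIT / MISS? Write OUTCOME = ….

0: 0x59 (blk 5, set 1) → MISS  vc=[]
1: 0x59 (blk 5, set 1) → L1-HIT  vc=[]
2: 0x19e (blk 25, set 1) → MISS  vc=[5]
3: 0x5d (blk 5, set 1) → VC-HIT  vc=[25]
4: 0x137 (blk 19, set 3) → MISS  vc=[25]
5: 0x13b (blk 19, set 3) → L1-HIT  vc=[25]
6: 0x54 (blk 5, set 1) → L1-HIT  vc=[25]
7: 0x116 (blk 17, set 1) → MISS  vc=[25, 5]
8: 0x112 (blk 17, set 1) → L1-HIT  vc=[25, 5]
9: 0x11a (blk 17, set 1) → L1-HIT  vc=[25, 5]
10: 0x5c (blk 5, set 1) → VC-HIT  vc=[25, 17]
11: 0x97 (blk 9, set 1) → MISS  vc=[25, 17, 5]
12: 0x5a (blk 5, set 1) → VC-HIT  vc=[25, 17, 9]

OUTCOME = L1-HIT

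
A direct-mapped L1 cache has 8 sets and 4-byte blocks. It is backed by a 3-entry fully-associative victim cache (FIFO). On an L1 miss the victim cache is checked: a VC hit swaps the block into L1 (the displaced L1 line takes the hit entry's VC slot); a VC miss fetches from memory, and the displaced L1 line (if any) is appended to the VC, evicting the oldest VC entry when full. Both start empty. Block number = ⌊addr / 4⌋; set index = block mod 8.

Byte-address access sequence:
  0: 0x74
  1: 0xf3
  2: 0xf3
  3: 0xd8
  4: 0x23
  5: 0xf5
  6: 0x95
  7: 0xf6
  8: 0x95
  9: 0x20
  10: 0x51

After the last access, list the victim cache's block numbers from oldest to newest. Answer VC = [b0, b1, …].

VC = [29, 61, 60]

0: 0x74 (blk 29, set 5) → MISS  vc=[]
1: 0xf3 (blk 60, set 4) → MISS  vc=[]
2: 0xf3 (blk 60, set 4) → L1-HIT  vc=[]
3: 0xd8 (blk 54, set 6) → MISS  vc=[]
4: 0x23 (blk 8, set 0) → MISS  vc=[]
5: 0xf5 (blk 61, set 5) → MISS  vc=[29]
6: 0x95 (blk 37, set 5) → MISS  vc=[29, 61]
7: 0xf6 (blk 61, set 5) → VC-HIT  vc=[29, 37]
8: 0x95 (blk 37, set 5) → VC-HIT  vc=[29, 61]
9: 0x20 (blk 8, set 0) → L1-HIT  vc=[29, 61]
10: 0x51 (blk 20, set 4) → MISS  vc=[29, 61, 60]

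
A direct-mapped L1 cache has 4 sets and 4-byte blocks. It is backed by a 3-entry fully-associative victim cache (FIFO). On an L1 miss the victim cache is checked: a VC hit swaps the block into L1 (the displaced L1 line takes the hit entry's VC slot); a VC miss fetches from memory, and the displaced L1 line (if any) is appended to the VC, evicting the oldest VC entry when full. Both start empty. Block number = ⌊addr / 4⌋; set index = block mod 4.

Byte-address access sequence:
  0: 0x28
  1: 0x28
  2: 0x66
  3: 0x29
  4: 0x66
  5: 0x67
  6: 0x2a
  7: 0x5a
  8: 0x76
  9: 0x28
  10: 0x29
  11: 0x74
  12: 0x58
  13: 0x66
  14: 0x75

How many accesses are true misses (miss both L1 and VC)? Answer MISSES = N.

MISSES = 4

#0 0x28→b10/s2 MISS; vc=[]
#1 0x28→b10/s2 L1-HIT; vc=[]
#2 0x66→b25/s1 MISS; vc=[]
#3 0x29→b10/s2 L1-HIT; vc=[]
#4 0x66→b25/s1 L1-HIT; vc=[]
#5 0x67→b25/s1 L1-HIT; vc=[]
#6 0x2a→b10/s2 L1-HIT; vc=[]
#7 0x5a→b22/s2 MISS; vc=[10]
#8 0x76→b29/s1 MISS; vc=[10,25]
#9 0x28→b10/s2 VC-HIT; vc=[22,25]
#10 0x29→b10/s2 L1-HIT; vc=[22,25]
#11 0x74→b29/s1 L1-HIT; vc=[22,25]
#12 0x58→b22/s2 VC-HIT; vc=[10,25]
#13 0x66→b25/s1 VC-HIT; vc=[10,29]
#14 0x75→b29/s1 VC-HIT; vc=[10,25]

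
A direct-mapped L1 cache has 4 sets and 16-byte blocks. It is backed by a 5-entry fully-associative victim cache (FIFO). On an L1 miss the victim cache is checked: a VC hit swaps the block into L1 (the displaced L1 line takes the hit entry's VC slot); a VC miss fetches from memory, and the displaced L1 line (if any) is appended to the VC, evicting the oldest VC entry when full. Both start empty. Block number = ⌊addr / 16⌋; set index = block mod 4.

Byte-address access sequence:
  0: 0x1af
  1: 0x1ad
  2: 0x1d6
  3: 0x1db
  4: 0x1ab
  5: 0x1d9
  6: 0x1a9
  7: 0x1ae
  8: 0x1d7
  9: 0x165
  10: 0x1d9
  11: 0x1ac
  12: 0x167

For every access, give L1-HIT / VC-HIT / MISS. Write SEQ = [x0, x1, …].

SEQ = [MISS, L1-HIT, MISS, L1-HIT, L1-HIT, L1-HIT, L1-HIT, L1-HIT, L1-HIT, MISS, L1-HIT, VC-HIT, VC-HIT]

0: 0x1af (blk 26, set 2) → MISS  vc=[]
1: 0x1ad (blk 26, set 2) → L1-HIT  vc=[]
2: 0x1d6 (blk 29, set 1) → MISS  vc=[]
3: 0x1db (blk 29, set 1) → L1-HIT  vc=[]
4: 0x1ab (blk 26, set 2) → L1-HIT  vc=[]
5: 0x1d9 (blk 29, set 1) → L1-HIT  vc=[]
6: 0x1a9 (blk 26, set 2) → L1-HIT  vc=[]
7: 0x1ae (blk 26, set 2) → L1-HIT  vc=[]
8: 0x1d7 (blk 29, set 1) → L1-HIT  vc=[]
9: 0x165 (blk 22, set 2) → MISS  vc=[26]
10: 0x1d9 (blk 29, set 1) → L1-HIT  vc=[26]
11: 0x1ac (blk 26, set 2) → VC-HIT  vc=[22]
12: 0x167 (blk 22, set 2) → VC-HIT  vc=[26]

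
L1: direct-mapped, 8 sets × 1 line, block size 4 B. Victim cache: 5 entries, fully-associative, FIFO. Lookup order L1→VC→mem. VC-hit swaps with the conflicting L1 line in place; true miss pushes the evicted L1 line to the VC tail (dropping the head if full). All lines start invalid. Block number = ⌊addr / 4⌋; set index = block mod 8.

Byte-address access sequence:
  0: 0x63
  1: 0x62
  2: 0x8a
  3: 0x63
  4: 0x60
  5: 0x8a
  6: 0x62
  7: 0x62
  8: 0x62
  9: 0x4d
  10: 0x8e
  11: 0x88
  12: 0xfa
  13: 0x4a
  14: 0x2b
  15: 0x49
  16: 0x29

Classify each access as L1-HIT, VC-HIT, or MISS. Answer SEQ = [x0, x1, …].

#0 0x63→b24/s0 MISS; vc=[]
#1 0x62→b24/s0 L1-HIT; vc=[]
#2 0x8a→b34/s2 MISS; vc=[]
#3 0x63→b24/s0 L1-HIT; vc=[]
#4 0x60→b24/s0 L1-HIT; vc=[]
#5 0x8a→b34/s2 L1-HIT; vc=[]
#6 0x62→b24/s0 L1-HIT; vc=[]
#7 0x62→b24/s0 L1-HIT; vc=[]
#8 0x62→b24/s0 L1-HIT; vc=[]
#9 0x4d→b19/s3 MISS; vc=[]
#10 0x8e→b35/s3 MISS; vc=[19]
#11 0x88→b34/s2 L1-HIT; vc=[19]
#12 0xfa→b62/s6 MISS; vc=[19]
#13 0x4a→b18/s2 MISS; vc=[19,34]
#14 0x2b→b10/s2 MISS; vc=[19,34,18]
#15 0x49→b18/s2 VC-HIT; vc=[19,34,10]
#16 0x29→b10/s2 VC-HIT; vc=[19,34,18]

SEQ = [MISS, L1-HIT, MISS, L1-HIT, L1-HIT, L1-HIT, L1-HIT, L1-HIT, L1-HIT, MISS, MISS, L1-HIT, MISS, MISS, MISS, VC-HIT, VC-HIT]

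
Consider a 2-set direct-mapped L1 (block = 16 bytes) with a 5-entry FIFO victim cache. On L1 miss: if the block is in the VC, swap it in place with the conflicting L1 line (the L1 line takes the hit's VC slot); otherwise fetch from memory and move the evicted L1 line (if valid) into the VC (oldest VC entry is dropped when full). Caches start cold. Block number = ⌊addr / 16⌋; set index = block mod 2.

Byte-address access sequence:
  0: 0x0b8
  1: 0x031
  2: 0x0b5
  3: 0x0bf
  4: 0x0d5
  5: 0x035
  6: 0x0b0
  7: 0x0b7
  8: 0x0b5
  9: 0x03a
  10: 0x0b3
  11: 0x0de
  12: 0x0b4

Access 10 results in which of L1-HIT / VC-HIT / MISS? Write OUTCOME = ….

0: 0xb8 (blk 11, set 1) → MISS  vc=[]
1: 0x31 (blk 3, set 1) → MISS  vc=[11]
2: 0xb5 (blk 11, set 1) → VC-HIT  vc=[3]
3: 0xbf (blk 11, set 1) → L1-HIT  vc=[3]
4: 0xd5 (blk 13, set 1) → MISS  vc=[3, 11]
5: 0x35 (blk 3, set 1) → VC-HIT  vc=[13, 11]
6: 0xb0 (blk 11, set 1) → VC-HIT  vc=[13, 3]
7: 0xb7 (blk 11, set 1) → L1-HIT  vc=[13, 3]
8: 0xb5 (blk 11, set 1) → L1-HIT  vc=[13, 3]
9: 0x3a (blk 3, set 1) → VC-HIT  vc=[13, 11]
10: 0xb3 (blk 11, set 1) → VC-HIT  vc=[13, 3]
11: 0xde (blk 13, set 1) → VC-HIT  vc=[11, 3]
12: 0xb4 (blk 11, set 1) → VC-HIT  vc=[13, 3]

OUTCOME = VC-HIT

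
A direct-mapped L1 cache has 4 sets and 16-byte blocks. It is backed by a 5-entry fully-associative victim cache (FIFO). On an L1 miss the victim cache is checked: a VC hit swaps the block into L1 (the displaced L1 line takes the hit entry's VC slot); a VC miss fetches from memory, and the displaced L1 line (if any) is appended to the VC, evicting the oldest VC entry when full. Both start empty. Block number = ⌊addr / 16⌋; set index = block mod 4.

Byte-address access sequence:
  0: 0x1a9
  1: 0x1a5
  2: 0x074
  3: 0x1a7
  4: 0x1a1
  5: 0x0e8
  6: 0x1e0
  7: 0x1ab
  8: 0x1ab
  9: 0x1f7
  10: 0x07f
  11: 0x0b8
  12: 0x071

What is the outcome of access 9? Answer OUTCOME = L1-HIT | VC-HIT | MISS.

OUTCOME = MISS

#0 0x1a9→b26/s2 MISS; vc=[]
#1 0x1a5→b26/s2 L1-HIT; vc=[]
#2 0x74→b7/s3 MISS; vc=[]
#3 0x1a7→b26/s2 L1-HIT; vc=[]
#4 0x1a1→b26/s2 L1-HIT; vc=[]
#5 0xe8→b14/s2 MISS; vc=[26]
#6 0x1e0→b30/s2 MISS; vc=[26,14]
#7 0x1ab→b26/s2 VC-HIT; vc=[30,14]
#8 0x1ab→b26/s2 L1-HIT; vc=[30,14]
#9 0x1f7→b31/s3 MISS; vc=[30,14,7]
#10 0x7f→b7/s3 VC-HIT; vc=[30,14,31]
#11 0xb8→b11/s3 MISS; vc=[30,14,31,7]
#12 0x71→b7/s3 VC-HIT; vc=[30,14,31,11]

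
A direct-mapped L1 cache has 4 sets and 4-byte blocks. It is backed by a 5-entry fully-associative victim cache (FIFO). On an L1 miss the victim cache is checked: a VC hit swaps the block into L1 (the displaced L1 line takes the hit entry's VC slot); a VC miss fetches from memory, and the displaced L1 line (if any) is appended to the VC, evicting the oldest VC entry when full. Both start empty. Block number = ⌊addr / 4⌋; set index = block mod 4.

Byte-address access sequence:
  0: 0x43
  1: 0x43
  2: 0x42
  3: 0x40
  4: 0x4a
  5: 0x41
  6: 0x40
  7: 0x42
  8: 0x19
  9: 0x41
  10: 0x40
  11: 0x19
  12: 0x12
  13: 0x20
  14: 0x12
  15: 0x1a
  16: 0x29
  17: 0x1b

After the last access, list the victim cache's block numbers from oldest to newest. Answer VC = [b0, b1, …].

0: 0x43 (blk 16, set 0) → MISS  vc=[]
1: 0x43 (blk 16, set 0) → L1-HIT  vc=[]
2: 0x42 (blk 16, set 0) → L1-HIT  vc=[]
3: 0x40 (blk 16, set 0) → L1-HIT  vc=[]
4: 0x4a (blk 18, set 2) → MISS  vc=[]
5: 0x41 (blk 16, set 0) → L1-HIT  vc=[]
6: 0x40 (blk 16, set 0) → L1-HIT  vc=[]
7: 0x42 (blk 16, set 0) → L1-HIT  vc=[]
8: 0x19 (blk 6, set 2) → MISS  vc=[18]
9: 0x41 (blk 16, set 0) → L1-HIT  vc=[18]
10: 0x40 (blk 16, set 0) → L1-HIT  vc=[18]
11: 0x19 (blk 6, set 2) → L1-HIT  vc=[18]
12: 0x12 (blk 4, set 0) → MISS  vc=[18, 16]
13: 0x20 (blk 8, set 0) → MISS  vc=[18, 16, 4]
14: 0x12 (blk 4, set 0) → VC-HIT  vc=[18, 16, 8]
15: 0x1a (blk 6, set 2) → L1-HIT  vc=[18, 16, 8]
16: 0x29 (blk 10, set 2) → MISS  vc=[18, 16, 8, 6]
17: 0x1b (blk 6, set 2) → VC-HIT  vc=[18, 16, 8, 10]

VC = [18, 16, 8, 10]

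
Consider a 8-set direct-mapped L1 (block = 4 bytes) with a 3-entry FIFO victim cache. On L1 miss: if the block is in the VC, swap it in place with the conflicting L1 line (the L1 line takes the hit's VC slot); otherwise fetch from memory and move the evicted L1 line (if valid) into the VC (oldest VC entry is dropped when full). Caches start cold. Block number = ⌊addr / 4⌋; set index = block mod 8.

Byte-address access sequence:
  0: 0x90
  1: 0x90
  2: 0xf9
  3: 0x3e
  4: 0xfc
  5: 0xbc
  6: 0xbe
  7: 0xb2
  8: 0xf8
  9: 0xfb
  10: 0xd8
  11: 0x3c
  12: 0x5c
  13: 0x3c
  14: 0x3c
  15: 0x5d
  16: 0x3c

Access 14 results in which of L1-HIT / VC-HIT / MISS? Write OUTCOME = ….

OUTCOME = L1-HIT

#0 0x90→b36/s4 MISS; vc=[]
#1 0x90→b36/s4 L1-HIT; vc=[]
#2 0xf9→b62/s6 MISS; vc=[]
#3 0x3e→b15/s7 MISS; vc=[]
#4 0xfc→b63/s7 MISS; vc=[15]
#5 0xbc→b47/s7 MISS; vc=[15,63]
#6 0xbe→b47/s7 L1-HIT; vc=[15,63]
#7 0xb2→b44/s4 MISS; vc=[15,63,36]
#8 0xf8→b62/s6 L1-HIT; vc=[15,63,36]
#9 0xfb→b62/s6 L1-HIT; vc=[15,63,36]
#10 0xd8→b54/s6 MISS; vc=[63,36,62]
#11 0x3c→b15/s7 MISS; vc=[36,62,47]
#12 0x5c→b23/s7 MISS; vc=[62,47,15]
#13 0x3c→b15/s7 VC-HIT; vc=[62,47,23]
#14 0x3c→b15/s7 L1-HIT; vc=[62,47,23]
#15 0x5d→b23/s7 VC-HIT; vc=[62,47,15]
#16 0x3c→b15/s7 VC-HIT; vc=[62,47,23]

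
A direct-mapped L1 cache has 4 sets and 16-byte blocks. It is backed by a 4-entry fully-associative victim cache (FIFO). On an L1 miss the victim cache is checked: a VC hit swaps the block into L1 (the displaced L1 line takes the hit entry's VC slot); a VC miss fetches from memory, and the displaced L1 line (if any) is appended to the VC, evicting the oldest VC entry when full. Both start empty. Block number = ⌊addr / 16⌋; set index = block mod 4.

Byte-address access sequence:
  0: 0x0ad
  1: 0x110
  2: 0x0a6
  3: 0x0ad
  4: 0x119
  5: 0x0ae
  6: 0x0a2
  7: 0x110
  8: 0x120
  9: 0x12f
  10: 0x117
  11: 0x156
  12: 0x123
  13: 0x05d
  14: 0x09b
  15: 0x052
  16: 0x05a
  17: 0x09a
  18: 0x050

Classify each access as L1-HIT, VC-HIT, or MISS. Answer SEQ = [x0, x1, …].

SEQ = [MISS, MISS, L1-HIT, L1-HIT, L1-HIT, L1-HIT, L1-HIT, L1-HIT, MISS, L1-HIT, L1-HIT, MISS, L1-HIT, MISS, MISS, VC-HIT, L1-HIT, VC-HIT, VC-HIT]

#0 0xad→b10/s2 MISS; vc=[]
#1 0x110→b17/s1 MISS; vc=[]
#2 0xa6→b10/s2 L1-HIT; vc=[]
#3 0xad→b10/s2 L1-HIT; vc=[]
#4 0x119→b17/s1 L1-HIT; vc=[]
#5 0xae→b10/s2 L1-HIT; vc=[]
#6 0xa2→b10/s2 L1-HIT; vc=[]
#7 0x110→b17/s1 L1-HIT; vc=[]
#8 0x120→b18/s2 MISS; vc=[10]
#9 0x12f→b18/s2 L1-HIT; vc=[10]
#10 0x117→b17/s1 L1-HIT; vc=[10]
#11 0x156→b21/s1 MISS; vc=[10,17]
#12 0x123→b18/s2 L1-HIT; vc=[10,17]
#13 0x5d→b5/s1 MISS; vc=[10,17,21]
#14 0x9b→b9/s1 MISS; vc=[10,17,21,5]
#15 0x52→b5/s1 VC-HIT; vc=[10,17,21,9]
#16 0x5a→b5/s1 L1-HIT; vc=[10,17,21,9]
#17 0x9a→b9/s1 VC-HIT; vc=[10,17,21,5]
#18 0x50→b5/s1 VC-HIT; vc=[10,17,21,9]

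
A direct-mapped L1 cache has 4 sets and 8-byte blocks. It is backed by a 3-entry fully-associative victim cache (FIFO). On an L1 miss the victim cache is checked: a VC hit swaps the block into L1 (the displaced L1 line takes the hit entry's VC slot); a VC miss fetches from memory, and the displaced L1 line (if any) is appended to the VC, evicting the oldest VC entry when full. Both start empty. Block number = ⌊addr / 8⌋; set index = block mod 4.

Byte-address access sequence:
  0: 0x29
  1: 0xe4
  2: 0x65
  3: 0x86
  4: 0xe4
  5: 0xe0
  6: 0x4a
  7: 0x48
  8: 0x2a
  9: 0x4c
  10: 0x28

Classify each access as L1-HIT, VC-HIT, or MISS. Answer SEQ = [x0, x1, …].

#0 0x29→b5/s1 MISS; vc=[]
#1 0xe4→b28/s0 MISS; vc=[]
#2 0x65→b12/s0 MISS; vc=[28]
#3 0x86→b16/s0 MISS; vc=[28,12]
#4 0xe4→b28/s0 VC-HIT; vc=[16,12]
#5 0xe0→b28/s0 L1-HIT; vc=[16,12]
#6 0x4a→b9/s1 MISS; vc=[16,12,5]
#7 0x48→b9/s1 L1-HIT; vc=[16,12,5]
#8 0x2a→b5/s1 VC-HIT; vc=[16,12,9]
#9 0x4c→b9/s1 VC-HIT; vc=[16,12,5]
#10 0x28→b5/s1 VC-HIT; vc=[16,12,9]

SEQ = [MISS, MISS, MISS, MISS, VC-HIT, L1-HIT, MISS, L1-HIT, VC-HIT, VC-HIT, VC-HIT]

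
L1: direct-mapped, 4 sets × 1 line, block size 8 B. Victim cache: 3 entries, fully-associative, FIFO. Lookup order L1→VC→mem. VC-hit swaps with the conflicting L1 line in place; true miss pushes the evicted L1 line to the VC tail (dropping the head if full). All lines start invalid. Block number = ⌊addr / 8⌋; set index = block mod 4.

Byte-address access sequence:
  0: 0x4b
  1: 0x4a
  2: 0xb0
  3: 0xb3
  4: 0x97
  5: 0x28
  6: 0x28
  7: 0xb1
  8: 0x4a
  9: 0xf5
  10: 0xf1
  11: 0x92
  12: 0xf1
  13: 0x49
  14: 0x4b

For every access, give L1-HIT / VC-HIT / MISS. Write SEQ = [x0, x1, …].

  [0] addr=0x4b blk=9 s=1: MISS | VC []
  [1] addr=0x4a blk=9 s=1: L1-HIT | VC []
  [2] addr=0xb0 blk=22 s=2: MISS | VC []
  [3] addr=0xb3 blk=22 s=2: L1-HIT | VC []
  [4] addr=0x97 blk=18 s=2: MISS | VC [22]
  [5] addr=0x28 blk=5 s=1: MISS | VC [22, 9]
  [6] addr=0x28 blk=5 s=1: L1-HIT | VC [22, 9]
  [7] addr=0xb1 blk=22 s=2: VC-HIT | VC [18, 9]
  [8] addr=0x4a blk=9 s=1: VC-HIT | VC [18, 5]
  [9] addr=0xf5 blk=30 s=2: MISS | VC [18, 5, 22]
  [10] addr=0xf1 blk=30 s=2: L1-HIT | VC [18, 5, 22]
  [11] addr=0x92 blk=18 s=2: VC-HIT | VC [30, 5, 22]
  [12] addr=0xf1 blk=30 s=2: VC-HIT | VC [18, 5, 22]
  [13] addr=0x49 blk=9 s=1: L1-HIT | VC [18, 5, 22]
  [14] addr=0x4b blk=9 s=1: L1-HIT | VC [18, 5, 22]

SEQ = [MISS, L1-HIT, MISS, L1-HIT, MISS, MISS, L1-HIT, VC-HIT, VC-HIT, MISS, L1-HIT, VC-HIT, VC-HIT, L1-HIT, L1-HIT]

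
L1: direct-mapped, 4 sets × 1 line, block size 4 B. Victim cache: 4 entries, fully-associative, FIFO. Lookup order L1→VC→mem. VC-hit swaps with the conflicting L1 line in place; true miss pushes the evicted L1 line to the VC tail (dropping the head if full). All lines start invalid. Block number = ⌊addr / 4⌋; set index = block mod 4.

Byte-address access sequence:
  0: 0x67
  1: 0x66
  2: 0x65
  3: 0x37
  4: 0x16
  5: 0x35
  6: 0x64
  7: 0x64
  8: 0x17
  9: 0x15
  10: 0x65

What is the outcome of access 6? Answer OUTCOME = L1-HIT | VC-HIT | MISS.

OUTCOME = VC-HIT

0: 0x67 (blk 25, set 1) → MISS  vc=[]
1: 0x66 (blk 25, set 1) → L1-HIT  vc=[]
2: 0x65 (blk 25, set 1) → L1-HIT  vc=[]
3: 0x37 (blk 13, set 1) → MISS  vc=[25]
4: 0x16 (blk 5, set 1) → MISS  vc=[25, 13]
5: 0x35 (blk 13, set 1) → VC-HIT  vc=[25, 5]
6: 0x64 (blk 25, set 1) → VC-HIT  vc=[13, 5]
7: 0x64 (blk 25, set 1) → L1-HIT  vc=[13, 5]
8: 0x17 (blk 5, set 1) → VC-HIT  vc=[13, 25]
9: 0x15 (blk 5, set 1) → L1-HIT  vc=[13, 25]
10: 0x65 (blk 25, set 1) → VC-HIT  vc=[13, 5]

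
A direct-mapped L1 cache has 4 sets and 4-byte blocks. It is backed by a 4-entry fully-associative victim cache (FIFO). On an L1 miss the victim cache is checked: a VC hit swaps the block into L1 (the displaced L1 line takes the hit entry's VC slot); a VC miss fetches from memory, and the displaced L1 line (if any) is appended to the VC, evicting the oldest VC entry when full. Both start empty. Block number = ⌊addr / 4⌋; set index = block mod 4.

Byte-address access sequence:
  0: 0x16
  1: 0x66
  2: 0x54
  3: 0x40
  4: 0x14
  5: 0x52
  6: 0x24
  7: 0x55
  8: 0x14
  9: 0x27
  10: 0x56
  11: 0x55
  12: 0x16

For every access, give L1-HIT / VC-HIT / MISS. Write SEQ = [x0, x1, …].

0: 0x16 (blk 5, set 1) → MISS  vc=[]
1: 0x66 (blk 25, set 1) → MISS  vc=[5]
2: 0x54 (blk 21, set 1) → MISS  vc=[5, 25]
3: 0x40 (blk 16, set 0) → MISS  vc=[5, 25]
4: 0x14 (blk 5, set 1) → VC-HIT  vc=[21, 25]
5: 0x52 (blk 20, set 0) → MISS  vc=[21, 25, 16]
6: 0x24 (blk 9, set 1) → MISS  vc=[21, 25, 16, 5]
7: 0x55 (blk 21, set 1) → VC-HIT  vc=[9, 25, 16, 5]
8: 0x14 (blk 5, set 1) → VC-HIT  vc=[9, 25, 16, 21]
9: 0x27 (blk 9, set 1) → VC-HIT  vc=[5, 25, 16, 21]
10: 0x56 (blk 21, set 1) → VC-HIT  vc=[5, 25, 16, 9]
11: 0x55 (blk 21, set 1) → L1-HIT  vc=[5, 25, 16, 9]
12: 0x16 (blk 5, set 1) → VC-HIT  vc=[21, 25, 16, 9]

SEQ = [MISS, MISS, MISS, MISS, VC-HIT, MISS, MISS, VC-HIT, VC-HIT, VC-HIT, VC-HIT, L1-HIT, VC-HIT]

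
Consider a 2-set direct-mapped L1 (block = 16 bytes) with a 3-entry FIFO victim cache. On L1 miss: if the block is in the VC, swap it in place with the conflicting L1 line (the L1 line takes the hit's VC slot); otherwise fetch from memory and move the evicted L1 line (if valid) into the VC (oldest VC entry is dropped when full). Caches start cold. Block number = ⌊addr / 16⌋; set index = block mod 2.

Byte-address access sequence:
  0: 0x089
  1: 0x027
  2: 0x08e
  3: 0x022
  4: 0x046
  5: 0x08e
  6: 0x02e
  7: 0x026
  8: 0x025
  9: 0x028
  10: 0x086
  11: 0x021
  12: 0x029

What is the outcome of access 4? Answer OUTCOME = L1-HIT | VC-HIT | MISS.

OUTCOME = MISS

#0 0x89→b8/s0 MISS; vc=[]
#1 0x27→b2/s0 MISS; vc=[8]
#2 0x8e→b8/s0 VC-HIT; vc=[2]
#3 0x22→b2/s0 VC-HIT; vc=[8]
#4 0x46→b4/s0 MISS; vc=[8,2]
#5 0x8e→b8/s0 VC-HIT; vc=[4,2]
#6 0x2e→b2/s0 VC-HIT; vc=[4,8]
#7 0x26→b2/s0 L1-HIT; vc=[4,8]
#8 0x25→b2/s0 L1-HIT; vc=[4,8]
#9 0x28→b2/s0 L1-HIT; vc=[4,8]
#10 0x86→b8/s0 VC-HIT; vc=[4,2]
#11 0x21→b2/s0 VC-HIT; vc=[4,8]
#12 0x29→b2/s0 L1-HIT; vc=[4,8]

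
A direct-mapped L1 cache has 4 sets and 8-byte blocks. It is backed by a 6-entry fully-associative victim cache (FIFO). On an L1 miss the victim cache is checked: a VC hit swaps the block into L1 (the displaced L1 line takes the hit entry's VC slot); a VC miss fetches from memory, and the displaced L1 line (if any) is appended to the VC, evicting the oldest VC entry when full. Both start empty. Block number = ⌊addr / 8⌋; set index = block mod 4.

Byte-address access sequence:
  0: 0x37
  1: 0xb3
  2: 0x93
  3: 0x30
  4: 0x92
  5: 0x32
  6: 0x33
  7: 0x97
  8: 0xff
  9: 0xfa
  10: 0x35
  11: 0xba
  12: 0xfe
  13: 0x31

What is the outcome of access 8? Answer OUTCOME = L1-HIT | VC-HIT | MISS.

OUTCOME = MISS

0: 0x37 (blk 6, set 2) → MISS  vc=[]
1: 0xb3 (blk 22, set 2) → MISS  vc=[6]
2: 0x93 (blk 18, set 2) → MISS  vc=[6, 22]
3: 0x30 (blk 6, set 2) → VC-HIT  vc=[18, 22]
4: 0x92 (blk 18, set 2) → VC-HIT  vc=[6, 22]
5: 0x32 (blk 6, set 2) → VC-HIT  vc=[18, 22]
6: 0x33 (blk 6, set 2) → L1-HIT  vc=[18, 22]
7: 0x97 (blk 18, set 2) → VC-HIT  vc=[6, 22]
8: 0xff (blk 31, set 3) → MISS  vc=[6, 22]
9: 0xfa (blk 31, set 3) → L1-HIT  vc=[6, 22]
10: 0x35 (blk 6, set 2) → VC-HIT  vc=[18, 22]
11: 0xba (blk 23, set 3) → MISS  vc=[18, 22, 31]
12: 0xfe (blk 31, set 3) → VC-HIT  vc=[18, 22, 23]
13: 0x31 (blk 6, set 2) → L1-HIT  vc=[18, 22, 23]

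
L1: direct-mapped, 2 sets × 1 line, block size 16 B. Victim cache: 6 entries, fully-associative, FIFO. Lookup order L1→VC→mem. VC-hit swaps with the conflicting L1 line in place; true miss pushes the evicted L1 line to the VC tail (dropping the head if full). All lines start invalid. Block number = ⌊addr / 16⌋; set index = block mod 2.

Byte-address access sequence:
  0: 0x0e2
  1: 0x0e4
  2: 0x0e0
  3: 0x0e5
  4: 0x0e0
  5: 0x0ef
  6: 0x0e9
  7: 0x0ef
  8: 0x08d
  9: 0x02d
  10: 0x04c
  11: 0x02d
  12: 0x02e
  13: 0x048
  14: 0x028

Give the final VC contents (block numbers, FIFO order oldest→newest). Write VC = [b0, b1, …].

VC = [14, 8, 4]

0: 0xe2 (blk 14, set 0) → MISS  vc=[]
1: 0xe4 (blk 14, set 0) → L1-HIT  vc=[]
2: 0xe0 (blk 14, set 0) → L1-HIT  vc=[]
3: 0xe5 (blk 14, set 0) → L1-HIT  vc=[]
4: 0xe0 (blk 14, set 0) → L1-HIT  vc=[]
5: 0xef (blk 14, set 0) → L1-HIT  vc=[]
6: 0xe9 (blk 14, set 0) → L1-HIT  vc=[]
7: 0xef (blk 14, set 0) → L1-HIT  vc=[]
8: 0x8d (blk 8, set 0) → MISS  vc=[14]
9: 0x2d (blk 2, set 0) → MISS  vc=[14, 8]
10: 0x4c (blk 4, set 0) → MISS  vc=[14, 8, 2]
11: 0x2d (blk 2, set 0) → VC-HIT  vc=[14, 8, 4]
12: 0x2e (blk 2, set 0) → L1-HIT  vc=[14, 8, 4]
13: 0x48 (blk 4, set 0) → VC-HIT  vc=[14, 8, 2]
14: 0x28 (blk 2, set 0) → VC-HIT  vc=[14, 8, 4]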